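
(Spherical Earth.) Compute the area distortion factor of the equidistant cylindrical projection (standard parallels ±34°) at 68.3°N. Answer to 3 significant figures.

In the equirectangular projection with standard parallel φ₀ = 34° (x = Rλ cos φ₀, y = Rφ), meridians are true-scale (h = 1) and the parallel scale is k = cos φ₀ / cos φ.
Areal scale = h·k = 1 × cos φ₀ / cos φ; at 68.3°, h = 1.000, k = 2.242, so h·k = 2.242.

2.24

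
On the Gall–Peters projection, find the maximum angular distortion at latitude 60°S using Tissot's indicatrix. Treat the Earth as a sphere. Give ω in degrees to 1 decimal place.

38.9°

The Gall–Peters projection is cylindrical equal-area with φ₀ = 45°. A cylindrical equal-area projection with standard parallel φ₀ has meridian scale h = cos φ / cos φ₀ and parallel scale k = cos φ₀ / cos φ (so areas are preserved, h·k = 1).
At 60°: h = 0.7071, k = 1.414; principal scales a = 1.414, b = 0.7071.
sin(ω/2) = (a − b)/(a + b) = 0.7071/2.121 = 0.3333, so ω = 2 arcsin(0.3333) ≈ 38.9°.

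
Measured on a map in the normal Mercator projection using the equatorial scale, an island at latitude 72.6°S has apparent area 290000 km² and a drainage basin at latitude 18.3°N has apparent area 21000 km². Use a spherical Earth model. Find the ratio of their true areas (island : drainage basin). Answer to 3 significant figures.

Since Mercator area scale is 1/cos²φ, the true area equals the apparent area multiplied by cos²φ.
True area of island: 290000 × cos²(72.6°) = 290000 × 0.08943 = 25930 km².
True area of drainage basin: 21000 × cos²(18.3°) = 21000 × 0.9014 = 18930 km².
Ratio = 25930 / 18930 ≈ 1.37.

1.37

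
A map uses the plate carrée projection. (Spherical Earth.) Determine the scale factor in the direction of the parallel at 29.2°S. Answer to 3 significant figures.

In the plate carrée (x = Rλ, y = Rφ), meridians are true-scale (h = 1) and parallels are stretched by k = sec φ.
k = 1/cos 29.2° = 1/0.8729 = 1.146.

1.15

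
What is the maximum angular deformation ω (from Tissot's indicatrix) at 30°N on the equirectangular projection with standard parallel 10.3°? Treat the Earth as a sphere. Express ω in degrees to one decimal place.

7.3°

With standard parallel φ₀ = 10.3°, the equirectangular projection gives x = Rλ cos φ₀, y = Rφ, so h = 1 and k = cos 10.3° / cos φ.
At 30°: h = 1.000, k = 1.136; principal scales a = 1.136, b = 1.000.
sin(ω/2) = (a − b)/(a + b) = 0.1361/2.136 = 0.06371, so ω = 2 arcsin(0.06371) ≈ 7.3°.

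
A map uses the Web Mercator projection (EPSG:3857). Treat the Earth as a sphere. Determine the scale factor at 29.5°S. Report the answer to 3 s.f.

Mercator is conformal, so the point scale is isotropic: h = k = sec φ = 1/cos φ.
k = 1/cos 29.5° = 1/0.8704 = 1.149.

1.15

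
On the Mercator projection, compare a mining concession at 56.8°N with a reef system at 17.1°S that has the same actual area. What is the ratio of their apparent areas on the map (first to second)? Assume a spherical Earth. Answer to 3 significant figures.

3.05

Mercator areal scale is sec²φ.
At 56.8°: sec²(56.8°) = 1/0.5476² = 3.335.
At 17.1°: sec²(17.1°) = 1/0.9558² = 1.095.
Ratio = 3.335/1.095 = cos²(17.1°)/cos²(56.8°) ≈ 3.05.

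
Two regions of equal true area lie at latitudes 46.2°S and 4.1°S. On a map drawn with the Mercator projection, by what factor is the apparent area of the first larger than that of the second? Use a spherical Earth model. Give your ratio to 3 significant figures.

2.08

Mercator areal scale is sec²φ.
At 46.2°: sec²(46.2°) = 1/0.6921² = 2.087.
At 4.1°: sec²(4.1°) = 1/0.9974² = 1.005.
Ratio = 2.087/1.005 = cos²(4.1°)/cos²(46.2°) ≈ 2.08.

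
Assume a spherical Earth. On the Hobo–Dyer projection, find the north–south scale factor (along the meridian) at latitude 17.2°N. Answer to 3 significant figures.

The Hobo–Dyer projection is cylindrical equal-area with φ₀ = 37.5°. Cylindrical equal-area (φ₀ = 37.5°): h = cos φ / cos 37.5° along meridians, k = cos 37.5° / cos φ along parallels; h·k = 1.
h = cos 17.2° / cos 37.5° = 0.9553/0.7934 = 1.204.

1.20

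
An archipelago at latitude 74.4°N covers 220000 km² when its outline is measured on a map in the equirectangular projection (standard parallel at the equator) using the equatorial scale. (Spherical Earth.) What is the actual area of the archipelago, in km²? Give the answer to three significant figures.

Plate carrée maps x = Rλ, y = Rφ. The meridian scale is h = 1 and the parallel scale is k = 1/cos φ = sec φ.
Areal scale = h·k = 1 × sec φ; at 74.4°, h = 1.000, k = 3.719, so h·k = 3.719.
True area = apparent / (areal scale) = 220000 / 3.719 ≈ 59200 km².

59200 km²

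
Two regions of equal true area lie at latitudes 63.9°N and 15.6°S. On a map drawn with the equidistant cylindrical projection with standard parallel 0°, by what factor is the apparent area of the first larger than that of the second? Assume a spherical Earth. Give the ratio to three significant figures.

In the plate carrée (x = Rλ, y = Rφ), meridians are true-scale (h = 1) and parallels are stretched by k = sec φ.
Areal scale at 63.9°: h·k = 1.000 × 2.273 = 2.273.
Areal scale at 15.6°: h·k = 1.000 × 1.038 = 1.038.
Ratio = 2.273/1.038 ≈ 2.19.

2.19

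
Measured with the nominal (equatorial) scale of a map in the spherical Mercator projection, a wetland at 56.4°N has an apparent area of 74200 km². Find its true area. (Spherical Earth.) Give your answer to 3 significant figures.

Mercator is conformal, so the point scale is isotropic: h = k = sec φ = 1/cos φ.
Areal scale = k² = sec²φ = 1/cos²(56.4°) = 1/0.5534² = 3.265.
True area = apparent / (areal scale) = 74200 / 3.265 ≈ 22700 km².

22700 km²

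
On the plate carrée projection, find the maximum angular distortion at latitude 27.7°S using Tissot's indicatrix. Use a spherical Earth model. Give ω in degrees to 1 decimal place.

For the equirectangular projection with φ₀ = 0 (plate carrée), h = 1 along meridians and k = sec φ along parallels.
At 27.7°: h = 1.000, k = 1.129; principal scales a = 1.129, b = 1.000.
sin(ω/2) = (a − b)/(a + b) = 0.1294/2.129 = 0.06079, so ω = 2 arcsin(0.06079) ≈ 7.0°.

7.0°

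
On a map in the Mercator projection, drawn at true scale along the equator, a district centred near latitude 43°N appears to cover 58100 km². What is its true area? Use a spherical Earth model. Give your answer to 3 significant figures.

31100 km²

Mercator is conformal, so the point scale is isotropic: h = k = sec φ = 1/cos φ.
Areal scale = k² = sec²φ = 1/cos²(43°) = 1/0.7314² = 1.870.
True area = apparent / (areal scale) = 58100 / 1.870 ≈ 31100 km².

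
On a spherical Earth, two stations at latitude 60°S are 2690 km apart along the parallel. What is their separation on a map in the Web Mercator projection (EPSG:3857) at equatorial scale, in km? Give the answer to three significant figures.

5380 km

For Mercator, h = k = sec φ (a conformal cylindrical projection has a single point scale, 1/cos φ).
Along the parallel, k = sec 60° = 1/0.5000 = 2.000.
Map distance = 2690 × 2.000 ≈ 5380 km.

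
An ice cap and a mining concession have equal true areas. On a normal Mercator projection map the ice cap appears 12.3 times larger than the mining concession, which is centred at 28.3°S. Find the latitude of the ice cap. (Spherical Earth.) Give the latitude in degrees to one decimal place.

75.5°

Mercator areal scale is sec²φ, so apparent-area ratio = sec²φ₁ / sec²φ₂ = cos²φ₂ / cos²φ₁.
cos²φ₂ / cos²φ₁ = 12.3  ⇒  cos φ₁ = cos 28.3° / √12.3 = 0.8805/3.507 = 0.2511.
φ₁ = arccos(0.2511) ≈ 75.5°.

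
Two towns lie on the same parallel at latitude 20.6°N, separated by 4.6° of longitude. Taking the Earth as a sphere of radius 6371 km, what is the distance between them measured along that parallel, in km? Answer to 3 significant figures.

Arc length along a parallel = R cos φ · Δλ (with Δλ in radians).
= 6371 × cos 20.6° × (4.6° × π/180) = 6371 × 0.9361 × 0.08029 ≈ 479 km.

479 km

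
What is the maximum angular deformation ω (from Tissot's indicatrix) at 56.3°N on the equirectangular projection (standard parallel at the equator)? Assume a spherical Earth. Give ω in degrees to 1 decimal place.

In the plate carrée (x = Rλ, y = Rφ), meridians are true-scale (h = 1) and parallels are stretched by k = sec φ.
At 56.3°: h = 1.000, k = 1.802; principal scales a = 1.802, b = 1.000.
sin(ω/2) = (a − b)/(a + b) = 0.8023/2.802 = 0.2863, so ω = 2 arcsin(0.2863) ≈ 33.3°.

33.3°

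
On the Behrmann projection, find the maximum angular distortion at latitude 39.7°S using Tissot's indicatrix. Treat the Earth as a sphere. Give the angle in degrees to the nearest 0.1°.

The Behrmann projection is cylindrical equal-area with φ₀ = 30°. A cylindrical equal-area projection with standard parallel φ₀ has meridian scale h = cos φ / cos φ₀ and parallel scale k = cos φ₀ / cos φ (so areas are preserved, h·k = 1).
At 39.7°: h = 0.8884, k = 1.126; principal scales a = 1.126, b = 0.8884.
sin(ω/2) = (a − b)/(a + b) = 0.2372/2.014 = 0.1178, so ω = 2 arcsin(0.1178) ≈ 13.5°.

13.5°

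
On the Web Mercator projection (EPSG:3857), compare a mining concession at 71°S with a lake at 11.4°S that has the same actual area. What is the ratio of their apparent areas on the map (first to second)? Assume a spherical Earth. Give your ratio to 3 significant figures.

On Mercator, area is exaggerated by sec²φ = 1/cos²φ.
At 71°: sec²(71°) = 1/0.3256² = 9.434.
At 11.4°: sec²(11.4°) = 1/0.9803² = 1.041.
Ratio = 9.434/1.041 = cos²(11.4°)/cos²(71°) ≈ 9.07.

9.07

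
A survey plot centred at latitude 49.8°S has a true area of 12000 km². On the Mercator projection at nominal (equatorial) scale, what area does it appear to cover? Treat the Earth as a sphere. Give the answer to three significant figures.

The Mercator projection is conformal; its linear scale factor is the same in every direction and equals sec φ = 1/cos φ.
Areal scale = k² = sec²φ = 1/cos²(49.8°) = 1/0.6455² = 2.400.
Apparent area = 12000 × 2.400 ≈ 28800 km².

28800 km²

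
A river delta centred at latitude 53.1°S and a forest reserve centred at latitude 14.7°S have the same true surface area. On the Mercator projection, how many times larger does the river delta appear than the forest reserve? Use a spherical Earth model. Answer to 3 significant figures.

Mercator areal scale is sec²φ.
At 53.1°: sec²(53.1°) = 1/0.6004² = 2.774.
At 14.7°: sec²(14.7°) = 1/0.9673² = 1.069.
Ratio = 2.774/1.069 = cos²(14.7°)/cos²(53.1°) ≈ 2.60.

2.60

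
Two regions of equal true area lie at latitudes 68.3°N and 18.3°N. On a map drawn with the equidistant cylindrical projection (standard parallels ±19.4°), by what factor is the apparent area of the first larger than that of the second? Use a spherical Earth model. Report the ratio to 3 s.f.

2.57

With standard parallel φ₀ = 19.4°, the equirectangular projection gives x = Rλ cos φ₀, y = Rφ, so h = 1 and k = cos 19.4° / cos φ.
Areal scale at 68.3°: h·k = 1.000 × 2.551 = 2.551.
Areal scale at 18.3°: h·k = 1.000 × 0.9935 = 0.9935.
Ratio = 2.551/0.9935 ≈ 2.57.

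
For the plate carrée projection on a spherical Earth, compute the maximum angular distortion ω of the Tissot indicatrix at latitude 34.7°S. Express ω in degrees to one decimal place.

11.2°

For the equirectangular projection with φ₀ = 0 (plate carrée), h = 1 along meridians and k = sec φ along parallels.
At 34.7°: h = 1.000, k = 1.216; principal scales a = 1.216, b = 1.000.
sin(ω/2) = (a − b)/(a + b) = 0.2163/2.216 = 0.09761, so ω = 2 arcsin(0.09761) ≈ 11.2°.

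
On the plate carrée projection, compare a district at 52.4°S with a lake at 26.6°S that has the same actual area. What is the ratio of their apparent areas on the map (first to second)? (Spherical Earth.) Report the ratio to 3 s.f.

1.47

For the equirectangular projection with φ₀ = 0 (plate carrée), h = 1 along meridians and k = sec φ along parallels.
Areal scale at 52.4°: h·k = 1.000 × 1.639 = 1.639.
Areal scale at 26.6°: h·k = 1.000 × 1.118 = 1.118.
Ratio = 1.639/1.118 ≈ 1.47.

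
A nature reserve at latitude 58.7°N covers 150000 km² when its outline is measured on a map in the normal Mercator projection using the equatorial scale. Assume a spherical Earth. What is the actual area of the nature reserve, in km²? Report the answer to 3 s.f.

40500 km²

The Mercator projection is conformal; its linear scale factor is the same in every direction and equals sec φ = 1/cos φ.
Areal scale = k² = sec²φ = 1/cos²(58.7°) = 1/0.5195² = 3.705.
True area = apparent / (areal scale) = 150000 / 3.705 ≈ 40500 km².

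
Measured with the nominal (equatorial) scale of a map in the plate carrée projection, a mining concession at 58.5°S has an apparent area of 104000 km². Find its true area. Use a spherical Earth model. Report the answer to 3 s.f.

54300 km²

For the equirectangular projection with φ₀ = 0 (plate carrée), h = 1 along meridians and k = sec φ along parallels.
Areal scale = h·k = 1 × sec φ; at 58.5°, h = 1.000, k = 1.914, so h·k = 1.914.
True area = apparent / (areal scale) = 104000 / 1.914 ≈ 54300 km².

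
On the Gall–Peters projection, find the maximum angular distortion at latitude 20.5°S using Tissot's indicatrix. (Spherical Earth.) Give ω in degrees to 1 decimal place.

31.8°

The Gall–Peters projection is cylindrical equal-area with φ₀ = 45°. Cylindrical equal-area (φ₀ = 45°): h = cos φ / cos 45° along meridians, k = cos 45° / cos φ along parallels; h·k = 1.
At 20.5°: h = 1.325, k = 0.7549; principal scales a = 1.325, b = 0.7549.
sin(ω/2) = (a − b)/(a + b) = 0.5697/2.080 = 0.2740, so ω = 2 arcsin(0.2740) ≈ 31.8°.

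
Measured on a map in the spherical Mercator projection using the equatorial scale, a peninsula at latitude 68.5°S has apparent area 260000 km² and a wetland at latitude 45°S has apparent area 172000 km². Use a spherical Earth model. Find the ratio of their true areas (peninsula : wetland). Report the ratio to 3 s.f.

0.406

Mercator's areal exaggeration is sec²φ; hence true area = (apparent area) · cos²φ.
True area of peninsula: 260000 × cos²(68.5°) = 260000 × 0.1343 = 34920 km².
True area of wetland: 172000 × cos²(45°) = 172000 × 0.5000 = 86000 km².
Ratio = 34920 / 86000 ≈ 0.406.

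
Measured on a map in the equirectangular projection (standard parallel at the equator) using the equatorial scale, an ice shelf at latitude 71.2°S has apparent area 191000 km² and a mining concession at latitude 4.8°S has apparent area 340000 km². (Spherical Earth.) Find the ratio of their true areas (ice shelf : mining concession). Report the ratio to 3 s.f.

Plate carrée has h = 1 and k = sec φ, giving areal scale sec φ; true area = (apparent area) · cos φ.
True area of ice shelf: 191000 × cos(71.2°) = 191000 × 0.3223 = 61550 km².
True area of mining concession: 340000 × cos(4.8°) = 340000 × 0.9965 = 338800 km².
Ratio = 61550 / 338800 ≈ 0.182.

0.182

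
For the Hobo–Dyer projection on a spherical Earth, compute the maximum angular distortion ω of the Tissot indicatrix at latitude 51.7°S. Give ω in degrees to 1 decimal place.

The Hobo–Dyer projection is cylindrical equal-area with φ₀ = 37.5°. For cylindrical equal-area with standard parallel φ₀, h = cos φ / cos φ₀ and k = cos φ₀ / cos φ, so h·k = 1.
At 51.7°: h = 0.7812, k = 1.280; principal scales a = 1.280, b = 0.7812.
sin(ω/2) = (a − b)/(a + b) = 0.4988/2.061 = 0.2420, so ω = 2 arcsin(0.2420) ≈ 28.0°.

28.0°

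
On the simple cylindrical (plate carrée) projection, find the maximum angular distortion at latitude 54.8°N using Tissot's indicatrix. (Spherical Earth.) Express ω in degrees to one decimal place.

For the equirectangular projection with φ₀ = 0 (plate carrée), h = 1 along meridians and k = sec φ along parallels.
At 54.8°: h = 1.000, k = 1.735; principal scales a = 1.735, b = 1.000.
sin(ω/2) = (a − b)/(a + b) = 0.7348/2.735 = 0.2687, so ω = 2 arcsin(0.2687) ≈ 31.2°.

31.2°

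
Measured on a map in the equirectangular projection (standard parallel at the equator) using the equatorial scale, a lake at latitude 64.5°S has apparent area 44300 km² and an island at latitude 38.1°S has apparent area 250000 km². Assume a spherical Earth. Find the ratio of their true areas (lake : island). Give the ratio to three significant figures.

0.0969

On the plate carrée, areal scale = h·k = 1 × sec φ, so true area = apparent × cos φ.
True area of lake: 44300 × cos(64.5°) = 44300 × 0.4305 = 19070 km².
True area of island: 250000 × cos(38.1°) = 250000 × 0.7869 = 196700 km².
Ratio = 19070 / 196700 ≈ 0.0969.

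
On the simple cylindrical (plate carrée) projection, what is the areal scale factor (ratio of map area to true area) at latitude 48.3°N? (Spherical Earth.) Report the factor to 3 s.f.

In the plate carrée (x = Rλ, y = Rφ), meridians are true-scale (h = 1) and parallels are stretched by k = sec φ.
Areal scale = h·k = 1 × sec φ; at 48.3°, h = 1.000, k = 1.503, so h·k = 1.503.

1.50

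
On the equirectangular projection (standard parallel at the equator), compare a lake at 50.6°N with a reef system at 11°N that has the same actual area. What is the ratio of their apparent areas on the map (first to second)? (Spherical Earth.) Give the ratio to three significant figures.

For the equirectangular projection with φ₀ = 0 (plate carrée), h = 1 along meridians and k = sec φ along parallels.
Areal scale at 50.6°: h·k = 1.000 × 1.575 = 1.575.
Areal scale at 11°: h·k = 1.000 × 1.019 = 1.019.
Ratio = 1.575/1.019 ≈ 1.55.

1.55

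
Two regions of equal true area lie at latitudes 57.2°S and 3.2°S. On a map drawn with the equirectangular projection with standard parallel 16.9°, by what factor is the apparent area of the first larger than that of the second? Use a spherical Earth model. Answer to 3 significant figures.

1.84

In the equirectangular projection with standard parallel φ₀ = 16.9° (x = Rλ cos φ₀, y = Rφ), meridians are true-scale (h = 1) and the parallel scale is k = cos φ₀ / cos φ.
Areal scale at 57.2°: h·k = 1.000 × 1.766 = 1.766.
Areal scale at 3.2°: h·k = 1.000 × 0.9583 = 0.9583.
Ratio = 1.766/0.9583 ≈ 1.84.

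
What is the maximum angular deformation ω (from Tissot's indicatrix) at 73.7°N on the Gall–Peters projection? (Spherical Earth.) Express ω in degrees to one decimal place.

Gall–Peters is a cylindrical equal-area projection with standard parallels at ±45°. For cylindrical equal-area with standard parallel φ₀, h = cos φ / cos φ₀ and k = cos φ₀ / cos φ, so h·k = 1.
At 73.7°: h = 0.3969, k = 2.519; principal scales a = 2.519, b = 0.3969.
sin(ω/2) = (a − b)/(a + b) = 2.122/2.916 = 0.7278, so ω = 2 arcsin(0.7278) ≈ 93.4°.

93.4°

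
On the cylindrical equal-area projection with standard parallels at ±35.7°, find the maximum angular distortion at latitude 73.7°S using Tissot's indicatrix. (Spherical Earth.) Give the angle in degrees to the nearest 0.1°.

103.7°

A cylindrical equal-area projection with standard parallel φ₀ has meridian scale h = cos φ / cos φ₀ and parallel scale k = cos φ₀ / cos φ (so areas are preserved, h·k = 1).
At 73.7°: h = 0.3456, k = 2.893; principal scales a = 2.893, b = 0.3456.
sin(ω/2) = (a − b)/(a + b) = 2.548/3.239 = 0.7866, so ω = 2 arcsin(0.7866) ≈ 103.7°.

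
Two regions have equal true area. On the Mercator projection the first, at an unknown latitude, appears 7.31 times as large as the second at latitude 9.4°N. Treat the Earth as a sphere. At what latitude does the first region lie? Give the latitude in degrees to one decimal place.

For equal true areas on Mercator, apparent areas scale as sec²φ, so the ratio is cos²φ₂ / cos²φ₁.
cos²φ₂ / cos²φ₁ = 7.31  ⇒  cos φ₁ = cos 9.4° / √7.31 = 0.9866/2.704 = 0.3649.
φ₁ = arccos(0.3649) ≈ 68.6°.

68.6°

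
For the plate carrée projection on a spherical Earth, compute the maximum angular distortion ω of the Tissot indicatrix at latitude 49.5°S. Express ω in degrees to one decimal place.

Plate carrée maps x = Rλ, y = Rφ. The meridian scale is h = 1 and the parallel scale is k = 1/cos φ = sec φ.
At 49.5°: h = 1.000, k = 1.540; principal scales a = 1.540, b = 1.000.
sin(ω/2) = (a − b)/(a + b) = 0.5398/2.540 = 0.2125, so ω = 2 arcsin(0.2125) ≈ 24.5°.

24.5°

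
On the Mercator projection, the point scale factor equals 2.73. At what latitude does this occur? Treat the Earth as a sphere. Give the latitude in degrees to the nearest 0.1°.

Mercator scale is k = sec φ = 1/cos φ.
1/cos φ = 2.73  ⇒  cos φ = 0.3663  ⇒  φ = arccos(0.3663) ≈ 68.5°.

68.5°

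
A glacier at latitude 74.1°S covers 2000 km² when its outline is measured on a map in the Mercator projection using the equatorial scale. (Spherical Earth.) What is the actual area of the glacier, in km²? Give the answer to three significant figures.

The Mercator projection is conformal; its linear scale factor is the same in every direction and equals sec φ = 1/cos φ.
Areal scale = k² = sec²φ = 1/cos²(74.1°) = 1/0.2740² = 13.32.
True area = apparent / (areal scale) = 2000 / 13.32 ≈ 150 km².

150 km²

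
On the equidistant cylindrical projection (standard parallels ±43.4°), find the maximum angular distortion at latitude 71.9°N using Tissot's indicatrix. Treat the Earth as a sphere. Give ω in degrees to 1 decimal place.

With standard parallel φ₀ = 43.4°, the equirectangular projection gives x = Rλ cos φ₀, y = Rφ, so h = 1 and k = cos 43.4° / cos φ.
At 71.9°: h = 1.000, k = 2.339; principal scales a = 2.339, b = 1.000.
sin(ω/2) = (a − b)/(a + b) = 1.339/3.339 = 0.4010, so ω = 2 arcsin(0.4010) ≈ 47.3°.

47.3°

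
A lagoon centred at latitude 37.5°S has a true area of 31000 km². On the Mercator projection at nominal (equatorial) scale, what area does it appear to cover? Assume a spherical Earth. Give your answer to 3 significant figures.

For Mercator, h = k = sec φ (a conformal cylindrical projection has a single point scale, 1/cos φ).
Areal scale = k² = sec²φ = 1/cos²(37.5°) = 1/0.7934² = 1.589.
Apparent area = 31000 × 1.589 ≈ 49300 km².

49300 km²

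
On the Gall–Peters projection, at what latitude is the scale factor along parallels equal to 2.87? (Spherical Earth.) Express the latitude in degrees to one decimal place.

75.7°

Gall–Peters is a cylindrical equal-area projection with standard parallels at ±45°. A cylindrical equal-area projection with standard parallel φ₀ has meridian scale h = cos φ / cos φ₀ and parallel scale k = cos φ₀ / cos φ (so areas are preserved, h·k = 1).
k = cos φ₀ / cos φ = 2.87  ⇒  cos φ = cos 45° / 2.87 = 0.2464.
φ = arccos(0.2464) ≈ 75.7°.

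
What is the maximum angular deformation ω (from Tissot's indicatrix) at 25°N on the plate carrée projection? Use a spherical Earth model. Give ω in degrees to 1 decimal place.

5.6°

For the equirectangular projection with φ₀ = 0 (plate carrée), h = 1 along meridians and k = sec φ along parallels.
At 25°: h = 1.000, k = 1.103; principal scales a = 1.103, b = 1.000.
sin(ω/2) = (a − b)/(a + b) = 0.1034/2.103 = 0.04915, so ω = 2 arcsin(0.04915) ≈ 5.6°.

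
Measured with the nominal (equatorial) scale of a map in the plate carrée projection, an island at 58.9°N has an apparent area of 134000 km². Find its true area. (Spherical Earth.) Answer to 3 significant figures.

For the equirectangular projection with φ₀ = 0 (plate carrée), h = 1 along meridians and k = sec φ along parallels.
Areal scale = h·k = 1 × sec φ; at 58.9°, h = 1.000, k = 1.936, so h·k = 1.936.
True area = apparent / (areal scale) = 134000 / 1.936 ≈ 69200 km².

69200 km²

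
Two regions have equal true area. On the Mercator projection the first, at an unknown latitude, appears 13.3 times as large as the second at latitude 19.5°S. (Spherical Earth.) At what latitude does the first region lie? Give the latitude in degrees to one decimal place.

75.0°

On Mercator, (apparent₁)/(apparent₂) = sec²φ₁ / sec²φ₂ when true areas are equal.
cos²φ₂ / cos²φ₁ = 13.3  ⇒  cos φ₁ = cos 19.5° / √13.3 = 0.9426/3.647 = 0.2585.
φ₁ = arccos(0.2585) ≈ 75.0°.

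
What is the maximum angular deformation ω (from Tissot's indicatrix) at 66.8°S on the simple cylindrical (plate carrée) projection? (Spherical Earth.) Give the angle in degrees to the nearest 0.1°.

In the plate carrée (x = Rλ, y = Rφ), meridians are true-scale (h = 1) and parallels are stretched by k = sec φ.
At 66.8°: h = 1.000, k = 2.538; principal scales a = 2.538, b = 1.000.
sin(ω/2) = (a − b)/(a + b) = 1.538/3.538 = 0.4348, so ω = 2 arcsin(0.4348) ≈ 51.5°.

51.5°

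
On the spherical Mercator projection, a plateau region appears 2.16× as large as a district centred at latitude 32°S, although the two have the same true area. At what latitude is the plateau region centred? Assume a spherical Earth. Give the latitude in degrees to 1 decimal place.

54.8°

Mercator areal scale is sec²φ, so apparent-area ratio = sec²φ₁ / sec²φ₂ = cos²φ₂ / cos²φ₁.
cos²φ₂ / cos²φ₁ = 2.16  ⇒  cos φ₁ = cos 32° / √2.16 = 0.8480/1.470 = 0.5770.
φ₁ = arccos(0.5770) ≈ 54.8°.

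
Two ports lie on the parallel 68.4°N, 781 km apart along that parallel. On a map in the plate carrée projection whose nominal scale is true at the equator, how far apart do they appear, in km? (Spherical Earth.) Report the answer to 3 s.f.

2120 km

For the equirectangular projection with φ₀ = 0 (plate carrée), h = 1 along meridians and k = sec φ along parallels.
Along the parallel, k = sec 68.4° = 1/0.3681 = 2.716.
Map distance = 781 × 2.716 ≈ 2120 km.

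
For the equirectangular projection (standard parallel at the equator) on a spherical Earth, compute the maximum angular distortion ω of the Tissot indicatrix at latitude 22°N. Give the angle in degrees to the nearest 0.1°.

4.3°

For the equirectangular projection with φ₀ = 0 (plate carrée), h = 1 along meridians and k = sec φ along parallels.
At 22°: h = 1.000, k = 1.079; principal scales a = 1.079, b = 1.000.
sin(ω/2) = (a − b)/(a + b) = 0.07853/2.079 = 0.03778, so ω = 2 arcsin(0.03778) ≈ 4.3°.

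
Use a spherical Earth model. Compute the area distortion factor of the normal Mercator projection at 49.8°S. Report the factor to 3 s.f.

2.40

For Mercator, h = k = sec φ (a conformal cylindrical projection has a single point scale, 1/cos φ).
Areal scale = k² = sec²φ = 1/cos²(49.8°) = 1/0.6455² = 2.400.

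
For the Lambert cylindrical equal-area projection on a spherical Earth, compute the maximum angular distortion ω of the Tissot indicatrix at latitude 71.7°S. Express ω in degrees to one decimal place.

110.3°

The Lambert cylindrical equal-area projection is the cylindrical equal-area projection with its standard parallel at the equator (φ₀ = 0). A cylindrical equal-area projection with standard parallel φ₀ has meridian scale h = cos φ / cos φ₀ and parallel scale k = cos φ₀ / cos φ (so areas are preserved, h·k = 1).
At 71.7°: h = 0.3140, k = 3.185; principal scales a = 3.185, b = 0.3140.
sin(ω/2) = (a − b)/(a + b) = 2.871/3.499 = 0.8205, so ω = 2 arcsin(0.8205) ≈ 110.3°.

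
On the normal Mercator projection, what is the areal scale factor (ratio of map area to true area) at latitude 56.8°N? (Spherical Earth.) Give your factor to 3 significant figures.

3.34

For Mercator, h = k = sec φ (a conformal cylindrical projection has a single point scale, 1/cos φ).
Areal scale = k² = sec²φ = 1/cos²(56.8°) = 1/0.5476² = 3.335.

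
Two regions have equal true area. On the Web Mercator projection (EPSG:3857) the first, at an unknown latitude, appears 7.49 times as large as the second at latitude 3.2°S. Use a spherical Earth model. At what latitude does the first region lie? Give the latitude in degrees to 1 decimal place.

On Mercator, (apparent₁)/(apparent₂) = sec²φ₁ / sec²φ₂ when true areas are equal.
cos²φ₂ / cos²φ₁ = 7.49  ⇒  cos φ₁ = cos 3.2° / √7.49 = 0.9984/2.737 = 0.3648.
φ₁ = arccos(0.3648) ≈ 68.6°.

68.6°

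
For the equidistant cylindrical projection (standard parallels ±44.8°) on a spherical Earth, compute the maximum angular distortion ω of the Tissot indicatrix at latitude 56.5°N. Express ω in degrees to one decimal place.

In the equirectangular projection with standard parallel φ₀ = 44.8° (x = Rλ cos φ₀, y = Rφ), meridians are true-scale (h = 1) and the parallel scale is k = cos φ₀ / cos φ.
At 56.5°: h = 1.000, k = 1.286; principal scales a = 1.286, b = 1.000.
sin(ω/2) = (a − b)/(a + b) = 0.2856/2.286 = 0.1250, so ω = 2 arcsin(0.1250) ≈ 14.4°.

14.4°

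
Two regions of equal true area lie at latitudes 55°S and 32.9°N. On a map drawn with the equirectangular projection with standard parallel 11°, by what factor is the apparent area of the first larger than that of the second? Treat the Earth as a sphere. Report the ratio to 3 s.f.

The equidistant cylindrical projection with φ₀ = 11° has h = 1 (meridians true) and k = cos φ₀ / cos φ along parallels.
Areal scale at 55°: h·k = 1.000 × 1.711 = 1.711.
Areal scale at 32.9°: h·k = 1.000 × 1.169 = 1.169.
Ratio = 1.711/1.169 ≈ 1.46.

1.46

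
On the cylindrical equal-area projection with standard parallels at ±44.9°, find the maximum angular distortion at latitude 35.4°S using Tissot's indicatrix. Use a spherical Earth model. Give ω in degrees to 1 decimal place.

For cylindrical equal-area with standard parallel φ₀, h = cos φ / cos φ₀ and k = cos φ₀ / cos φ, so h·k = 1.
At 35.4°: h = 1.151, k = 0.8690; principal scales a = 1.151, b = 0.8690.
sin(ω/2) = (a − b)/(a + b) = 0.2818/2.020 = 0.1395, so ω = 2 arcsin(0.1395) ≈ 16.0°.

16.0°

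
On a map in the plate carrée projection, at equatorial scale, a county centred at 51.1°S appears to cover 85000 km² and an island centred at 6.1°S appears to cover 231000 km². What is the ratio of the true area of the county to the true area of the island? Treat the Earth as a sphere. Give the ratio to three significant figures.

Plate carrée has h = 1 and k = sec φ, giving areal scale sec φ; true area = (apparent area) · cos φ.
True area of county: 85000 × cos(51.1°) = 85000 × 0.6280 = 53380 km².
True area of island: 231000 × cos(6.1°) = 231000 × 0.9943 = 229700 km².
Ratio = 53380 / 229700 ≈ 0.232.

0.232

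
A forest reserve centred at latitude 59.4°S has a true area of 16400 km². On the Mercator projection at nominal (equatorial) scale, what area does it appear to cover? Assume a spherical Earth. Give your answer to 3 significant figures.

63300 km²

Mercator is conformal, so the point scale is isotropic: h = k = sec φ = 1/cos φ.
Areal scale = k² = sec²φ = 1/cos²(59.4°) = 1/0.5090² = 3.859.
Apparent area = 16400 × 3.859 ≈ 63300 km².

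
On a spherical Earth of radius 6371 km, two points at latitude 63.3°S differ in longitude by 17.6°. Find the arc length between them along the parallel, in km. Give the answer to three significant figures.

Arc length along a parallel = R cos φ · Δλ (with Δλ in radians).
= 6371 × cos 63.3° × (17.6° × π/180) = 6371 × 0.4493 × 0.3072 ≈ 879 km.

879 km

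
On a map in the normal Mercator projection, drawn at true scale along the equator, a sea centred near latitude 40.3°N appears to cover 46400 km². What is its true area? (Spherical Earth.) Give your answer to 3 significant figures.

Mercator is conformal, so the point scale is isotropic: h = k = sec φ = 1/cos φ.
Areal scale = k² = sec²φ = 1/cos²(40.3°) = 1/0.7627² = 1.719.
True area = apparent / (areal scale) = 46400 / 1.719 ≈ 27000 km².

27000 km²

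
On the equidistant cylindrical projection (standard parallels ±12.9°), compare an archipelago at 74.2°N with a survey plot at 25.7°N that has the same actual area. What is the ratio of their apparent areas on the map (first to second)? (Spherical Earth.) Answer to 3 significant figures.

3.31

In the equirectangular projection with standard parallel φ₀ = 12.9° (x = Rλ cos φ₀, y = Rφ), meridians are true-scale (h = 1) and the parallel scale is k = cos φ₀ / cos φ.
Areal scale at 74.2°: h·k = 1.000 × 3.580 = 3.580.
Areal scale at 25.7°: h·k = 1.000 × 1.082 = 1.082.
Ratio = 3.580/1.082 ≈ 3.31.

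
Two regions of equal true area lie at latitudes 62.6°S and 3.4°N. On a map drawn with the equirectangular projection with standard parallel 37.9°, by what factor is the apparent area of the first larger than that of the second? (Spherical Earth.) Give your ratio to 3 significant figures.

2.17

With standard parallel φ₀ = 37.9°, the equirectangular projection gives x = Rλ cos φ₀, y = Rφ, so h = 1 and k = cos 37.9° / cos φ.
Areal scale at 62.6°: h·k = 1.000 × 1.715 = 1.715.
Areal scale at 3.4°: h·k = 1.000 × 0.7905 = 0.7905.
Ratio = 1.715/0.7905 ≈ 2.17.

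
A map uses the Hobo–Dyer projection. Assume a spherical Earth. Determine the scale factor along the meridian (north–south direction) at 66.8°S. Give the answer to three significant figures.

0.497

Hobo–Dyer is a cylindrical equal-area projection with standard parallels at ±37.5°. For cylindrical equal-area with standard parallel φ₀, h = cos φ / cos φ₀ and k = cos φ₀ / cos φ, so h·k = 1.
h = cos 66.8° / cos 37.5° = 0.3939/0.7934 = 0.4966.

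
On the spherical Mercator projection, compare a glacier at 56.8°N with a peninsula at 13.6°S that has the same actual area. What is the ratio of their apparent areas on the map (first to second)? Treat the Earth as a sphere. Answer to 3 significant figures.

3.15

On Mercator, area is exaggerated by sec²φ = 1/cos²φ.
At 56.8°: sec²(56.8°) = 1/0.5476² = 3.335.
At 13.6°: sec²(13.6°) = 1/0.9720² = 1.059.
Ratio = 3.335/1.059 = cos²(13.6°)/cos²(56.8°) ≈ 3.15.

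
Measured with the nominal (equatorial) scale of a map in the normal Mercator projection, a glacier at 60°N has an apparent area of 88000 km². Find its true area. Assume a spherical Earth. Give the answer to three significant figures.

Mercator is conformal, so the point scale is isotropic: h = k = sec φ = 1/cos φ.
Areal scale = k² = sec²φ = 1/cos²(60°) = 1/0.5000² = 4.000.
True area = apparent / (areal scale) = 88000 / 4.000 ≈ 22000 km².

22000 km²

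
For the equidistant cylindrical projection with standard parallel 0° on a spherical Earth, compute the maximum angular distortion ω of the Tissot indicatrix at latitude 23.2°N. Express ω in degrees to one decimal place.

In the plate carrée (x = Rλ, y = Rφ), meridians are true-scale (h = 1) and parallels are stretched by k = sec φ.
At 23.2°: h = 1.000, k = 1.088; principal scales a = 1.088, b = 1.000.
sin(ω/2) = (a − b)/(a + b) = 0.08798/2.088 = 0.04214, so ω = 2 arcsin(0.04214) ≈ 4.8°.

4.8°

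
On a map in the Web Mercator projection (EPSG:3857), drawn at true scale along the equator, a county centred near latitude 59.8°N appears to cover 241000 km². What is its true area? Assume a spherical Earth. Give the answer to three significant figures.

The Mercator projection is conformal; its linear scale factor is the same in every direction and equals sec φ = 1/cos φ.
Areal scale = k² = sec²φ = 1/cos²(59.8°) = 1/0.5030² = 3.952.
True area = apparent / (areal scale) = 241000 / 3.952 ≈ 61000 km².

61000 km²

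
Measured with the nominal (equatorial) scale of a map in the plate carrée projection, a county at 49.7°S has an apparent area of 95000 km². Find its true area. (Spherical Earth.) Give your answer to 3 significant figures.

61400 km²

Plate carrée maps x = Rλ, y = Rφ. The meridian scale is h = 1 and the parallel scale is k = 1/cos φ = sec φ.
Areal scale = h·k = 1 × sec φ; at 49.7°, h = 1.000, k = 1.546, so h·k = 1.546.
True area = apparent / (areal scale) = 95000 / 1.546 ≈ 61400 km².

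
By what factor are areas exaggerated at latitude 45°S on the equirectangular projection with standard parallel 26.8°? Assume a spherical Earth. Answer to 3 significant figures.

With standard parallel φ₀ = 26.8°, the equirectangular projection gives x = Rλ cos φ₀, y = Rφ, so h = 1 and k = cos 26.8° / cos φ.
Areal scale = h·k = 1 × cos φ₀ / cos φ; at 45°, h = 1.000, k = 1.262, so h·k = 1.262.

1.26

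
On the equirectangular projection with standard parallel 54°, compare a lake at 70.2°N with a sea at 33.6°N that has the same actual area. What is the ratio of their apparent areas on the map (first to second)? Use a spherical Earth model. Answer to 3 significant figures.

2.46

The equidistant cylindrical projection with φ₀ = 54° has h = 1 (meridians true) and k = cos φ₀ / cos φ along parallels.
Areal scale at 70.2°: h·k = 1.000 × 1.735 = 1.735.
Areal scale at 33.6°: h·k = 1.000 × 0.7057 = 0.7057.
Ratio = 1.735/0.7057 ≈ 2.46.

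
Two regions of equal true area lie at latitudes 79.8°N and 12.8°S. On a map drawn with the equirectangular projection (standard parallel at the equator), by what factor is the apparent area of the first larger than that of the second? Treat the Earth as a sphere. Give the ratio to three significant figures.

5.51

For the equirectangular projection with φ₀ = 0 (plate carrée), h = 1 along meridians and k = sec φ along parallels.
Areal scale at 79.8°: h·k = 1.000 × 5.647 = 5.647.
Areal scale at 12.8°: h·k = 1.000 × 1.025 = 1.025.
Ratio = 5.647/1.025 ≈ 5.51.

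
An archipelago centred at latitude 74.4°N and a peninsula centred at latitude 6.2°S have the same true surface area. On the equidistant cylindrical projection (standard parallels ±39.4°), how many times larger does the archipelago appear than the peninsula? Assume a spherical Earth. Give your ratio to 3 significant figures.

3.70

With standard parallel φ₀ = 39.4°, the equirectangular projection gives x = Rλ cos φ₀, y = Rφ, so h = 1 and k = cos 39.4° / cos φ.
Areal scale at 74.4°: h·k = 1.000 × 2.873 = 2.873.
Areal scale at 6.2°: h·k = 1.000 × 0.7773 = 0.7773.
Ratio = 2.873/0.7773 ≈ 3.70.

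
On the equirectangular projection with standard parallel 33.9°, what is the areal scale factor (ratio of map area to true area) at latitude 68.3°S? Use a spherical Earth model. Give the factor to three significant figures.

In the equirectangular projection with standard parallel φ₀ = 33.9° (x = Rλ cos φ₀, y = Rφ), meridians are true-scale (h = 1) and the parallel scale is k = cos φ₀ / cos φ.
Areal scale = h·k = 1 × cos φ₀ / cos φ; at 68.3°, h = 1.000, k = 2.245, so h·k = 2.245.

2.24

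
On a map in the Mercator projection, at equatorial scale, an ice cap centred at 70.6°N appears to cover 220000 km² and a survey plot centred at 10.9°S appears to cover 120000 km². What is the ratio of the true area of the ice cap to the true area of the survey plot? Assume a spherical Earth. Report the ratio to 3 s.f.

0.210

Since Mercator area scale is 1/cos²φ, the true area equals the apparent area multiplied by cos²φ.
True area of ice cap: 220000 × cos²(70.6°) = 220000 × 0.1103 = 24270 km².
True area of survey plot: 120000 × cos²(10.9°) = 120000 × 0.9642 = 115700 km².
Ratio = 24270 / 115700 ≈ 0.210.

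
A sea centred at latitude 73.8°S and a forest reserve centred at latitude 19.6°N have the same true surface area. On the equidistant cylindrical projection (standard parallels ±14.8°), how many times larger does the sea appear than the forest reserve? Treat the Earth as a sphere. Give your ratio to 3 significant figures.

3.38

In the equirectangular projection with standard parallel φ₀ = 14.8° (x = Rλ cos φ₀, y = Rφ), meridians are true-scale (h = 1) and the parallel scale is k = cos φ₀ / cos φ.
Areal scale at 73.8°: h·k = 1.000 × 3.465 = 3.465.
Areal scale at 19.6°: h·k = 1.000 × 1.026 = 1.026.
Ratio = 3.465/1.026 ≈ 3.38.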